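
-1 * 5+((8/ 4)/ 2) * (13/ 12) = -47/ 12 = -3.92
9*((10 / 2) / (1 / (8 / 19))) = 360 / 19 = 18.95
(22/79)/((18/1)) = 11/711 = 0.02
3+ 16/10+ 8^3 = 2583/5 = 516.60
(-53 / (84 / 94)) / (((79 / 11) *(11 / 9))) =-7473 / 1106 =-6.76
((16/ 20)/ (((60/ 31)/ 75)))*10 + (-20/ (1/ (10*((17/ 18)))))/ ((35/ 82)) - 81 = -13453/ 63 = -213.54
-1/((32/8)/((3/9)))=-1/12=-0.08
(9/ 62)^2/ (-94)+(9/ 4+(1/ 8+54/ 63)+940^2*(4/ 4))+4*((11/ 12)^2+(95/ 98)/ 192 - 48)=563085562735291/ 637396704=883414.61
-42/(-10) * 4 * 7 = 588/5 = 117.60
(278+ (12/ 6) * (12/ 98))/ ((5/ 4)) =54536/ 245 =222.60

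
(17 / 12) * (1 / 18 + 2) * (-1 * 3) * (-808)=63529 / 9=7058.78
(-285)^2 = 81225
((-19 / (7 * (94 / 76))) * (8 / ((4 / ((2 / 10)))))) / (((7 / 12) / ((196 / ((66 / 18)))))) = -207936 / 2585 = -80.44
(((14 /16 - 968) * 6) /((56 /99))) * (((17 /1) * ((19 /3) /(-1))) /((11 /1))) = 22491459 /224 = 100408.30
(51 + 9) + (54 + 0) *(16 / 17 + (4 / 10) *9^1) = 25944 / 85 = 305.22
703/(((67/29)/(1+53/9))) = 2096.18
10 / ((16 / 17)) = 85 / 8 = 10.62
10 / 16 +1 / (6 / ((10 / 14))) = 125 / 168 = 0.74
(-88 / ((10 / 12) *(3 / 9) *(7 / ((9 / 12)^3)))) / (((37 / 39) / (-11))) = 1146717 / 5180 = 221.37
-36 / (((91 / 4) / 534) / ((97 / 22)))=-3729456 / 1001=-3725.73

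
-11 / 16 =-0.69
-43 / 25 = -1.72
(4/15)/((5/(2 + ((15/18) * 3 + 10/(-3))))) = 14/225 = 0.06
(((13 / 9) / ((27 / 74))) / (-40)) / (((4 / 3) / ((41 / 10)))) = -19721 / 64800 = -0.30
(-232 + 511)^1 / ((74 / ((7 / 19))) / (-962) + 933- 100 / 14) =8463 / 28078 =0.30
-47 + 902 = 855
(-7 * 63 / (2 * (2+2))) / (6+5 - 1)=-441 / 80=-5.51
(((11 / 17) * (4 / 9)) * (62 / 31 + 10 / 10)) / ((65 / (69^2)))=69828 / 1105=63.19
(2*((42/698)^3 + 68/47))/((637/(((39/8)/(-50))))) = -0.00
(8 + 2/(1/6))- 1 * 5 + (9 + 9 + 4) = 37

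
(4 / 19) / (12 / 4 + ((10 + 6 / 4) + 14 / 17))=136 / 9899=0.01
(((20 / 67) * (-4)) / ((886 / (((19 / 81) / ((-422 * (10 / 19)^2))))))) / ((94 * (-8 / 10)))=-6859 / 190736517096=-0.00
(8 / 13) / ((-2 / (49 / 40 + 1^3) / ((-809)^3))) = 47123286481 / 130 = 362486819.08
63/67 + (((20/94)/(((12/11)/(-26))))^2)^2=17535418054018/26482028787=662.16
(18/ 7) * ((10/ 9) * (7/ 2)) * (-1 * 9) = -90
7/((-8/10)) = -35/4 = -8.75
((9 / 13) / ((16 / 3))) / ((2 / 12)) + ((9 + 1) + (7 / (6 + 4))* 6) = 7789 / 520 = 14.98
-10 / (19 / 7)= -70 / 19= -3.68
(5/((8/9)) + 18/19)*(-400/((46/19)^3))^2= 1546014313125/296071778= 5221.76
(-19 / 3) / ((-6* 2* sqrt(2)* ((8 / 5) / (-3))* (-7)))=95* sqrt(2) / 1344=0.10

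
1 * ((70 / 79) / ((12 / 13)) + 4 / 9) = 1997 / 1422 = 1.40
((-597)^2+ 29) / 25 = 356438 / 25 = 14257.52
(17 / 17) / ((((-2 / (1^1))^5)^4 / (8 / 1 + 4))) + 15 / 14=1966101 / 1835008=1.07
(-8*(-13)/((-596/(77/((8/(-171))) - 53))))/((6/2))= 176683/1788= 98.82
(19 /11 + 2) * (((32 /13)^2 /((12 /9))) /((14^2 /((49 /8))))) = 984 /1859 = 0.53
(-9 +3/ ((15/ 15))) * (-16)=96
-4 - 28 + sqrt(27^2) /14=-421 /14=-30.07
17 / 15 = 1.13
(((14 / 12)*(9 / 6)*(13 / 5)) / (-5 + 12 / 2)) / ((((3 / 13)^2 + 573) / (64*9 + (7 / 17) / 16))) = 2409566341 / 526842240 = 4.57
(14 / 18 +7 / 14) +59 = 1085 / 18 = 60.28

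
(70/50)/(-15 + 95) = 7/400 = 0.02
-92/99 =-0.93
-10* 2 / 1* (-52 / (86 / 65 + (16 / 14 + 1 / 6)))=395.05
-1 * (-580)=580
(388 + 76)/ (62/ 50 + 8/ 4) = 11600/ 81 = 143.21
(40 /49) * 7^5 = 13720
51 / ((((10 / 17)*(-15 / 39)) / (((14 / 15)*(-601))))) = 15805699 / 125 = 126445.59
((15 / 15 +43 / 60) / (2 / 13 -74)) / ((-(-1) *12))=-0.00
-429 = -429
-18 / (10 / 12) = -108 / 5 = -21.60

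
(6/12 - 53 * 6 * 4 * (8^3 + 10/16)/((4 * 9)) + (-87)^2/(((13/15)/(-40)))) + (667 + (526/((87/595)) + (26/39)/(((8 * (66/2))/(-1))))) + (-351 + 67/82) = -1112598493205/3060486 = -363536.54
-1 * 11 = -11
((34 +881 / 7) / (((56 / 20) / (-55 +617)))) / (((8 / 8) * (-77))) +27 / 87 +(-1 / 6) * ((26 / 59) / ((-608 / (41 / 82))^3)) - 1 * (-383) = -1162578046860807083 / 34822407567704064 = -33.39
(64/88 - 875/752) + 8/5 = 48131/41360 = 1.16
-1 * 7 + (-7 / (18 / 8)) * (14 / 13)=-1211 / 117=-10.35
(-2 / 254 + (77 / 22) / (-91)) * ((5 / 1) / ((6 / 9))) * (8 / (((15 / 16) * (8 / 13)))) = -612 / 127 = -4.82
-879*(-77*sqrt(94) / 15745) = 67683*sqrt(94) / 15745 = 41.68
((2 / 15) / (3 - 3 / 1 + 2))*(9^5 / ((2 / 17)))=334611 / 10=33461.10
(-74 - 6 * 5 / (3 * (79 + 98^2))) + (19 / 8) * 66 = 3205033 / 38732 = 82.75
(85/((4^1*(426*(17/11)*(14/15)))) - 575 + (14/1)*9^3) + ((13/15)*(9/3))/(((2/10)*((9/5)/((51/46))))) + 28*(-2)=9583.04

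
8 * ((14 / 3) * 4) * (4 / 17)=35.14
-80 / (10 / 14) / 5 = -22.40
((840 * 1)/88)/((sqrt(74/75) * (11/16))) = 4200 * sqrt(222)/4477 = 13.98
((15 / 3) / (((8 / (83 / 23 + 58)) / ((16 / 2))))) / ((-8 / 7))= -269.54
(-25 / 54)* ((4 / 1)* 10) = -18.52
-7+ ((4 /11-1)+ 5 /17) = -7.34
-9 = -9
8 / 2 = 4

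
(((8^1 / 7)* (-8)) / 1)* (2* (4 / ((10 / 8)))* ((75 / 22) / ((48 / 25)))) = -8000 / 77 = -103.90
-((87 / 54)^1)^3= -24389 / 5832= -4.18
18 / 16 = 9 / 8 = 1.12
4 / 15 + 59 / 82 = 1213 / 1230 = 0.99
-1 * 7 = -7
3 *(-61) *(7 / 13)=-1281 / 13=-98.54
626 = 626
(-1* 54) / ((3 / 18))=-324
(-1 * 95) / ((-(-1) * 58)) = -95 / 58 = -1.64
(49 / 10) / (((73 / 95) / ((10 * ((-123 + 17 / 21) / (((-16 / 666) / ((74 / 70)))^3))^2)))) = 6911926275530072.68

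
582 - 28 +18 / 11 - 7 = 6035 / 11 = 548.64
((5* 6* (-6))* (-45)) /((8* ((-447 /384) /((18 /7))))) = -2332800 /1043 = -2236.63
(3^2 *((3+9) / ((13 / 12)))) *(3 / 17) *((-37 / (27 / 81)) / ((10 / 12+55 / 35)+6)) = -18125856 / 78013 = -232.34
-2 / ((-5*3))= 2 / 15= 0.13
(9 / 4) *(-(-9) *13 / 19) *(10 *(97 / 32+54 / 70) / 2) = 4484727 / 17024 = 263.44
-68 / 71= -0.96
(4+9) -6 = 7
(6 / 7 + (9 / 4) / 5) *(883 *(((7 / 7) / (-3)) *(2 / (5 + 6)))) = -53863 / 770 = -69.95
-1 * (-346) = 346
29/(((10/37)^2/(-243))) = -9647343/100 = -96473.43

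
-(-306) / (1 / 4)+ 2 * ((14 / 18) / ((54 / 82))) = 1226.36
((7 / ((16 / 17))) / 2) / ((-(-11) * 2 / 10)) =595 / 352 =1.69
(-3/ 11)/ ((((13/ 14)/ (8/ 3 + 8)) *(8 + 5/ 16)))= -1024/ 2717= -0.38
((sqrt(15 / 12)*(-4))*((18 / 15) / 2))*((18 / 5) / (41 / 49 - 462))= 0.02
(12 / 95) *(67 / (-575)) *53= -42612 / 54625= -0.78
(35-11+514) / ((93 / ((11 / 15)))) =5918 / 1395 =4.24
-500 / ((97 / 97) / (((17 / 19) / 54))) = -4250 / 513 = -8.28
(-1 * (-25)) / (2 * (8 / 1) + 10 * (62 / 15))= 75 / 172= 0.44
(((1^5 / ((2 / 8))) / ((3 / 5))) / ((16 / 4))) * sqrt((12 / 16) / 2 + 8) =4.82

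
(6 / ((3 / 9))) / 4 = 9 / 2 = 4.50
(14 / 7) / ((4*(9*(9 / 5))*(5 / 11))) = 11 / 162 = 0.07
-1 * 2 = -2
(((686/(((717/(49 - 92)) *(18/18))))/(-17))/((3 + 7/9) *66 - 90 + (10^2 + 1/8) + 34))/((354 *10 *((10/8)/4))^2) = 3775744/560313467038125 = 0.00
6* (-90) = -540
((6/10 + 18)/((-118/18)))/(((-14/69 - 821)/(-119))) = -6872607/16715585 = -0.41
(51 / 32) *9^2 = 4131 / 32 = 129.09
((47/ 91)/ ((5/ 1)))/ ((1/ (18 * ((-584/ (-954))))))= 1.14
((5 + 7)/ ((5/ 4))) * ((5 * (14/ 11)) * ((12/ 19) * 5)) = 40320/ 209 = 192.92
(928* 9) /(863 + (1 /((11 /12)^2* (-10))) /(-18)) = 5052960 /522119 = 9.68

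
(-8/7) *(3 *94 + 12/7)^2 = -31553568/343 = -91992.91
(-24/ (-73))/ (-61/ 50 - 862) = -400/ 1050251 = -0.00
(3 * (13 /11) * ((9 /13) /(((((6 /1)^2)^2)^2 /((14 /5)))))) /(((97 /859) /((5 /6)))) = 6013 /199127808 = 0.00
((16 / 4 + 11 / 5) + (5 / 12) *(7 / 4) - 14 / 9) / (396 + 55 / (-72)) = 3869 / 284570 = 0.01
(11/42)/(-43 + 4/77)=-121/19842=-0.01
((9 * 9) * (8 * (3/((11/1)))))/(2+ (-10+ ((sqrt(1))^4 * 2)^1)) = -324/11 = -29.45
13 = 13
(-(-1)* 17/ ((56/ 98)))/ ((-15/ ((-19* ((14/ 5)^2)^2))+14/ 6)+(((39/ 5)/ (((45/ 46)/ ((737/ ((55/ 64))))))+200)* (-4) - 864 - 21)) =-8142991500/ 7947115326359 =-0.00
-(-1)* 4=4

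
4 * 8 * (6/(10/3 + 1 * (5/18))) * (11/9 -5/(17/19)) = -256512/1105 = -232.14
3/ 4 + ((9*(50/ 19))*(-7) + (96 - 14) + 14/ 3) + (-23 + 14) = -19921/ 228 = -87.37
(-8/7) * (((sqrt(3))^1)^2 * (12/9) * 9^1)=-288/7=-41.14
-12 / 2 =-6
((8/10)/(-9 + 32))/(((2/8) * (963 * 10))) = 0.00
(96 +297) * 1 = 393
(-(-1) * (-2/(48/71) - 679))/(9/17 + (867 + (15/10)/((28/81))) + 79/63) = -449463/575455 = -0.78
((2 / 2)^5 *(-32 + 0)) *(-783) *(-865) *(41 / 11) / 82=-10836720 / 11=-985156.36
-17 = -17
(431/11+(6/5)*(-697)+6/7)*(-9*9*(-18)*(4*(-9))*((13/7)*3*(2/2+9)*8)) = 10041887426688/539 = 18630588917.79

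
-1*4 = -4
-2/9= -0.22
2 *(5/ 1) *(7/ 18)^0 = 10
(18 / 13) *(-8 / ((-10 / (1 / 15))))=24 / 325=0.07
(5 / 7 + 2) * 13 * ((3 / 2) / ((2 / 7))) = 741 / 4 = 185.25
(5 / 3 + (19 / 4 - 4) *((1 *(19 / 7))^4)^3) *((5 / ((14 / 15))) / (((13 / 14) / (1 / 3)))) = 498002777433486725 / 2159240803356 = 230637.91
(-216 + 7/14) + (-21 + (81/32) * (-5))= -7973/32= -249.16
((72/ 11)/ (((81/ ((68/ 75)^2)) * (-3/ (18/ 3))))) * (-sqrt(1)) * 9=73984/ 61875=1.20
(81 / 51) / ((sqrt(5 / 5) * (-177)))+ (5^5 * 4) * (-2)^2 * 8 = 401199991 / 1003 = 399999.99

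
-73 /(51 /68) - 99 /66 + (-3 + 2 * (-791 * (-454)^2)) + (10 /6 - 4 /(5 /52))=-9782269613 /30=-326075653.77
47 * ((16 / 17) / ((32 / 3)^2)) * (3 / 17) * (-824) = -130707 / 2312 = -56.53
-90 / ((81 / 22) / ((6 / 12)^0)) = -220 / 9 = -24.44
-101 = -101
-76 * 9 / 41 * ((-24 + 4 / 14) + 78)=-259920 / 287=-905.64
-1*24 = -24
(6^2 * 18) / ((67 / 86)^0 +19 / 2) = 61.71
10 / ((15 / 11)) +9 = 16.33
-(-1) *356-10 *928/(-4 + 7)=-8212/3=-2737.33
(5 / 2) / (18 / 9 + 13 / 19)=95 / 102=0.93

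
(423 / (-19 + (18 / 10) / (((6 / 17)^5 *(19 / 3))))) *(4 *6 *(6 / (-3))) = -555517440 / 900017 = -617.23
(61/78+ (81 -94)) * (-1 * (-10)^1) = -4765/39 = -122.18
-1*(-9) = 9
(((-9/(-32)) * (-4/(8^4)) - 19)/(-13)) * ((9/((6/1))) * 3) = 6.58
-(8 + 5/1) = -13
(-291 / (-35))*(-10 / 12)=-97 / 14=-6.93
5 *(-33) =-165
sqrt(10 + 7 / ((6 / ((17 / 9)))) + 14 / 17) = 3.61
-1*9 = -9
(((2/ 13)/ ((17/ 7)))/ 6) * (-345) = -805/ 221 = -3.64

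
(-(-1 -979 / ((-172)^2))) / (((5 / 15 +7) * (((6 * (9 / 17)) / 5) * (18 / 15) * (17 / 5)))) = 3820375 / 70291584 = 0.05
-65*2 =-130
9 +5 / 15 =28 / 3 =9.33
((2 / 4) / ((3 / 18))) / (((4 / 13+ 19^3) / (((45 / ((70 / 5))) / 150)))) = 117 / 12483940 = 0.00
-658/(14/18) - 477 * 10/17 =-19152/17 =-1126.59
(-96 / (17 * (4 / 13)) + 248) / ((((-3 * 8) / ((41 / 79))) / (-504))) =3361344 / 1343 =2502.86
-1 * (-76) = 76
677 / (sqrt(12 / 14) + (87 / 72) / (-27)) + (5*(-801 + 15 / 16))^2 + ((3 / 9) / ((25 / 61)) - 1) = 284275008*sqrt(42) / 2513537 + 772280921741894867 / 48259910400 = 16003268.30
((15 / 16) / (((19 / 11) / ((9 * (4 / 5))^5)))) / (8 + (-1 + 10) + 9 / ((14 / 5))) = 1745960832 / 3360625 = 519.53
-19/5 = -3.80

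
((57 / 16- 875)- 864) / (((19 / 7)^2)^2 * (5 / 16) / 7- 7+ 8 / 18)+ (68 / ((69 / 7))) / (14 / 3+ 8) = 1837832642471 / 4370595631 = 420.50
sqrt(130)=11.40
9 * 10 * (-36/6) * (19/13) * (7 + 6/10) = -77976/13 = -5998.15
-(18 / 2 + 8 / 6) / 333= -31 / 999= -0.03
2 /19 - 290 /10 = -549 /19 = -28.89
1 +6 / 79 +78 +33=8854 / 79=112.08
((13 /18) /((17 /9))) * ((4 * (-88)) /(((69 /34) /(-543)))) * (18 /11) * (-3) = -176781.91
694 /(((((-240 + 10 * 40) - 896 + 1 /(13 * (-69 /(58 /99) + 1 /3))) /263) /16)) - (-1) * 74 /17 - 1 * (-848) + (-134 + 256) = -4975036632132 /1661939159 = -2993.51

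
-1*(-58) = 58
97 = 97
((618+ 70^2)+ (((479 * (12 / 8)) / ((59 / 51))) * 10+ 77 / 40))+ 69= 27847263 / 2360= 11799.69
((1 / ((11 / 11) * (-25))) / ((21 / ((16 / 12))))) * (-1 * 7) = 4 / 225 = 0.02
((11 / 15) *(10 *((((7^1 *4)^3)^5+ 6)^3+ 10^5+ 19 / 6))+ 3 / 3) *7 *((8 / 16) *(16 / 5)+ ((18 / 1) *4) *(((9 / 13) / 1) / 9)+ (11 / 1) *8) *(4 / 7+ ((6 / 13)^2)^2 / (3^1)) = 1268044050862990281854771907459422048121864932839418592949318182028451741248 / 3341637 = 379467922716617718158726400000000000000000000000000000000000000000000.00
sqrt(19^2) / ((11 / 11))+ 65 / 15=70 / 3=23.33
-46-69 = -115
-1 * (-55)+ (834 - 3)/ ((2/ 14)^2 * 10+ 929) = 848308/ 15177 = 55.89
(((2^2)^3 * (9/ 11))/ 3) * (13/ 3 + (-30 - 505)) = -101888/ 11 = -9262.55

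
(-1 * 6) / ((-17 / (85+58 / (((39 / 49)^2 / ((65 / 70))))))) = 60.01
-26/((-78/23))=23/3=7.67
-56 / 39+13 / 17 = -445 / 663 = -0.67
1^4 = 1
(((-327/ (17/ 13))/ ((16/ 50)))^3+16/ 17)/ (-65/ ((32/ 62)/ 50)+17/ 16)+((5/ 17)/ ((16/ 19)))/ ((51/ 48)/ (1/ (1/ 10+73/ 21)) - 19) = 61303402154156091451/ 808834894998944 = 75792.23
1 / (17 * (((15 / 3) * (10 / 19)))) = 19 / 850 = 0.02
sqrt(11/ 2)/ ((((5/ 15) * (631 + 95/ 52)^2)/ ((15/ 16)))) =845 * sqrt(22)/ 240637922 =0.00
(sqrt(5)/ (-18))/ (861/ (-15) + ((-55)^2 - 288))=-5 * sqrt(5)/ 241164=-0.00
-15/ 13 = -1.15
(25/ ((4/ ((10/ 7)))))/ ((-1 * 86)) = -125/ 1204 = -0.10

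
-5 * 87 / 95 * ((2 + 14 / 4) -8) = 435 / 38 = 11.45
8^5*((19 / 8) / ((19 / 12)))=49152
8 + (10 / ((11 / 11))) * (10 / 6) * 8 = 424 / 3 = 141.33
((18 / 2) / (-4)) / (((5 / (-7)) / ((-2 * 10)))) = -63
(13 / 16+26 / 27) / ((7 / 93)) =23777 / 1008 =23.59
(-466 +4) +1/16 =-7391/16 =-461.94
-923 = -923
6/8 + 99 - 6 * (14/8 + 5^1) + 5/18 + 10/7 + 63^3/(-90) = -3423853/1260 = -2717.34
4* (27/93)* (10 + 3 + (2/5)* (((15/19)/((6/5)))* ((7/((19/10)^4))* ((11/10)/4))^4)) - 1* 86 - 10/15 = -36477380774469783974609984/509675977773986603292327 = -71.57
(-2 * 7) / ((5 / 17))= -238 / 5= -47.60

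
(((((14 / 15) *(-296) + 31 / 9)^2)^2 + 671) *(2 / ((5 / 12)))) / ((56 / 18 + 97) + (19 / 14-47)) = 2544410028567995392 / 5211590625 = 488221391.83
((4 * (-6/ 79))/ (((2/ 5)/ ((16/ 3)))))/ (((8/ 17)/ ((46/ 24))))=-3910/ 237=-16.50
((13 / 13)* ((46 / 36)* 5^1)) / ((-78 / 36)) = -115 / 39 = -2.95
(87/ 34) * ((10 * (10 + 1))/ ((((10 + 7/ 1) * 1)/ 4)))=19140/ 289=66.23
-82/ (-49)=82/ 49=1.67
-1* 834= -834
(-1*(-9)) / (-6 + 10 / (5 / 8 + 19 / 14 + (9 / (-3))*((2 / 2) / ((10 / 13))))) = -0.80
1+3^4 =82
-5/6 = -0.83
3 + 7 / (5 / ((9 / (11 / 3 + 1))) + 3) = 642 / 151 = 4.25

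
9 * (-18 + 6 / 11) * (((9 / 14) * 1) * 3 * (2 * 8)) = -373248 / 77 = -4847.38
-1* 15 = -15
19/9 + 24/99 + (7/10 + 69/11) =9233/990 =9.33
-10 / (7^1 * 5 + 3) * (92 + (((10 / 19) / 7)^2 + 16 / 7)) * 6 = -50037600 / 336091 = -148.88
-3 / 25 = -0.12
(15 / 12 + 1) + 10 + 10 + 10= 129 / 4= 32.25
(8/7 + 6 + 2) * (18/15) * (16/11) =6144/385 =15.96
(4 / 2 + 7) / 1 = 9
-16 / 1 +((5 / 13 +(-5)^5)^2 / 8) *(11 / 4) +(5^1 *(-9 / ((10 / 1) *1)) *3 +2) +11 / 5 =3356082.02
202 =202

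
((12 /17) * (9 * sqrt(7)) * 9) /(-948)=-81 * sqrt(7) /1343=-0.16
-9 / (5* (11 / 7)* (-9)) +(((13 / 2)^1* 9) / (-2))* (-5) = 32203 / 220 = 146.38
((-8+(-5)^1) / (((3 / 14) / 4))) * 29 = -21112 / 3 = -7037.33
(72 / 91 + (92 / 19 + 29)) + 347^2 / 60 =211780021 / 103740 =2041.45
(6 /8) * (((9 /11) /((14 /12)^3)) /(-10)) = -729 /18865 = -0.04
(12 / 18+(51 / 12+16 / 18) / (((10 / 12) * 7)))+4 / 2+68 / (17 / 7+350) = 387575 / 103614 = 3.74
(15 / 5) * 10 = 30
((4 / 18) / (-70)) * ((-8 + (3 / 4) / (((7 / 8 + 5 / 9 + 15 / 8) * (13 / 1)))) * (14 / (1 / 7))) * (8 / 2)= 98792 / 9945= 9.93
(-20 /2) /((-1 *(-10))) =-1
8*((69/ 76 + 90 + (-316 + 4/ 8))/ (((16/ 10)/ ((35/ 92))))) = -2987075/ 6992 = -427.21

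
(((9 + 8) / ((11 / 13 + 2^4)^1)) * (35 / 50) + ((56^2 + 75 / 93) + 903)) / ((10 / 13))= 3566035421 / 678900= 5252.67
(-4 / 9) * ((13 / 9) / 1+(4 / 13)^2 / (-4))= -8644 / 13689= -0.63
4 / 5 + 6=6.80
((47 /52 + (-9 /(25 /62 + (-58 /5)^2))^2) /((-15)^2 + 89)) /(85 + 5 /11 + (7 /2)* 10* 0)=2526235260637 /74629860888583520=0.00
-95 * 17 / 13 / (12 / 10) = -8075 / 78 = -103.53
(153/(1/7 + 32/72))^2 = 92910321/1369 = 67867.29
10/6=5/3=1.67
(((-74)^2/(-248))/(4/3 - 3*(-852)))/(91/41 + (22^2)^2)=-56129/1522852090256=-0.00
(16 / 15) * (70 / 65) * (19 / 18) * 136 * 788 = 228053504 / 1755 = 129945.02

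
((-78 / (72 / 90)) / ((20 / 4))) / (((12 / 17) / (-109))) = 3011.12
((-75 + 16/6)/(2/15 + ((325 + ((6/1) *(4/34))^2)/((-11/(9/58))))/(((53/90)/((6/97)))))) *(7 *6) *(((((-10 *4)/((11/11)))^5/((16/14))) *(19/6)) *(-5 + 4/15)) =21754738713880726400000/1860680391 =11691819196411.75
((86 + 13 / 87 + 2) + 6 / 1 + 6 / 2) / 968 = 2113 / 21054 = 0.10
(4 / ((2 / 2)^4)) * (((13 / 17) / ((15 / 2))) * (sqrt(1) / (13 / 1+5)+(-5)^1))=-4628 / 2295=-2.02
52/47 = 1.11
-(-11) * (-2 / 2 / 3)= -11 / 3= -3.67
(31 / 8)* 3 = 93 / 8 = 11.62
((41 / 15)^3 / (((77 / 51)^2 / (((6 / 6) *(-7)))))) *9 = -59754507 / 105875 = -564.39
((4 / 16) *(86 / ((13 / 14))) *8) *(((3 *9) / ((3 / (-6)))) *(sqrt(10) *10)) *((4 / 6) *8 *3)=-20805120 *sqrt(10) / 13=-5060889.71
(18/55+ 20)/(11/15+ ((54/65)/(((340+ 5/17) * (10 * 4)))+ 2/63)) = 105939779400/3987687187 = 26.57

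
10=10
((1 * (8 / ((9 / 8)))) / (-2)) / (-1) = 32 / 9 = 3.56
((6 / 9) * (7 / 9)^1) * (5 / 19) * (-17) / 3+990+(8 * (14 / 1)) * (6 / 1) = 2556628 / 1539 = 1661.23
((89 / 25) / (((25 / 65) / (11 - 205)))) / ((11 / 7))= -1571206 / 1375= -1142.70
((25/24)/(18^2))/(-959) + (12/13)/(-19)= -89492383/1841924448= -0.05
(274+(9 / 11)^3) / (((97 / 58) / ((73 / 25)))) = 1547200982 / 3227675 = 479.35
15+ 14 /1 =29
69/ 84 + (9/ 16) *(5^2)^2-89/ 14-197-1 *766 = -69101/ 112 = -616.97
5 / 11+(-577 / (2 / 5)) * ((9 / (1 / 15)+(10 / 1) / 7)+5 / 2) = -61724435 / 308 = -200404.01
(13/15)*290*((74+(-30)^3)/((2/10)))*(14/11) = -1421154280/33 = -43065281.21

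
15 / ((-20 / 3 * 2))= -9 / 8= -1.12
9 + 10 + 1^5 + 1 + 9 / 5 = 114 / 5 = 22.80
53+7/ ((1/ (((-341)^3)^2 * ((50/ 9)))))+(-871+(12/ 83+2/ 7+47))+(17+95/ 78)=8312732372543768085869/ 135954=61143713112845286.54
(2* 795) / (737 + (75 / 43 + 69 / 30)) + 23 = 8012627 / 318649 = 25.15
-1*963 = -963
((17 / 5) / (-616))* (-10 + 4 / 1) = 0.03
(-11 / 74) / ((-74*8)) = 11 / 43808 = 0.00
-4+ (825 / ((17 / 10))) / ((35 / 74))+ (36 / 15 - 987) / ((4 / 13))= -5183401 / 2380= -2177.90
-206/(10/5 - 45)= 206/43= 4.79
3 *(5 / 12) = 5 / 4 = 1.25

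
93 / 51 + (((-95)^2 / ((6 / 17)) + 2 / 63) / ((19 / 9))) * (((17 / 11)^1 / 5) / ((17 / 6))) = 164545144 / 124355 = 1323.19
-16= -16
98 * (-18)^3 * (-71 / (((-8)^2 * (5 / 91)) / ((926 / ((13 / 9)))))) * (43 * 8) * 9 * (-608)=-69627056098110336 / 5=-13925411219622067.20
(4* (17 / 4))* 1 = 17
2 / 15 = 0.13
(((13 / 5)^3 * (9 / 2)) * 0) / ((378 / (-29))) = 0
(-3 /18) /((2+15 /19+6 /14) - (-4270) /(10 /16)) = -133 /5454504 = -0.00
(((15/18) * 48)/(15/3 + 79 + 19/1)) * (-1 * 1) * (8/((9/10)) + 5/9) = -3400/927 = -3.67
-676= -676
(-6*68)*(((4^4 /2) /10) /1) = -26112 /5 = -5222.40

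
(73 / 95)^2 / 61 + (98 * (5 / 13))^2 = 132181953101 / 93038725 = 1420.72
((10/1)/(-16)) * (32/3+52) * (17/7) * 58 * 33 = -1274405/7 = -182057.86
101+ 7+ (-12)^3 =-1620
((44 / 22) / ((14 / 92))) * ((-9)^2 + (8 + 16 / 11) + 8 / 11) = 92276 / 77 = 1198.39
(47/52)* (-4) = -47/13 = -3.62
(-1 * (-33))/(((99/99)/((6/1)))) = 198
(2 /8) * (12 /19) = 3 /19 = 0.16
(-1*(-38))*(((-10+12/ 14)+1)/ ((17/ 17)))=-2166/ 7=-309.43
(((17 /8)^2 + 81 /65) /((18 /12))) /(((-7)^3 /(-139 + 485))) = -4146637 /1070160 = -3.87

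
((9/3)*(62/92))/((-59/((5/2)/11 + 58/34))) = -67239/1015036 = -0.07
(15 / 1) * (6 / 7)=90 / 7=12.86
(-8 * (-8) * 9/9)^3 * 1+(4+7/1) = 262155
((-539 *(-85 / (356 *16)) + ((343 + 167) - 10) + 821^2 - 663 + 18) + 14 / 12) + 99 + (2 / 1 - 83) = 11515999813 / 17088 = 673923.21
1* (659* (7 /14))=659 /2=329.50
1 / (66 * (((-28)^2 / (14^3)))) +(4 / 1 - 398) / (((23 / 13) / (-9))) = 6085097 / 3036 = 2004.31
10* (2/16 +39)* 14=10955/2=5477.50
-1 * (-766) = 766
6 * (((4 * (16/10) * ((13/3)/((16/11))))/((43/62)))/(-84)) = -8866/4515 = -1.96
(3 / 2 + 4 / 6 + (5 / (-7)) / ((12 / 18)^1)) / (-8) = -23 / 168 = -0.14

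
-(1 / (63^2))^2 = -1 / 15752961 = -0.00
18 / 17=1.06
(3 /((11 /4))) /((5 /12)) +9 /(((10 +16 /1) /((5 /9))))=4019 /1430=2.81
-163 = -163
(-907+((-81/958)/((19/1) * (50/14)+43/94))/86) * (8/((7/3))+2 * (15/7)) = -45346563496089/6480990229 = -6996.86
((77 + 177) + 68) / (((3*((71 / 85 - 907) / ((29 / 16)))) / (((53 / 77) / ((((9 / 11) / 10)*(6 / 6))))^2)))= -137289875 / 9035712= -15.19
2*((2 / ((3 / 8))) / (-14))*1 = -16 / 21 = -0.76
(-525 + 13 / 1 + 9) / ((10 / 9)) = -4527 / 10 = -452.70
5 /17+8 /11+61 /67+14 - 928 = -11427302 /12529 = -912.07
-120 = -120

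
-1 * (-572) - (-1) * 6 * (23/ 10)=2929/ 5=585.80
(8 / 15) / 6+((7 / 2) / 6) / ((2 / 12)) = 323 / 90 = 3.59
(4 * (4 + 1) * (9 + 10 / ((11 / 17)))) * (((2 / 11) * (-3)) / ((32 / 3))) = -12105 / 484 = -25.01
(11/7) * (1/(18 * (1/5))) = 55/126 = 0.44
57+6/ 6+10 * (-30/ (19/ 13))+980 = 15822/ 19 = 832.74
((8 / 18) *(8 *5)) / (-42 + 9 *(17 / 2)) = 320 / 621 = 0.52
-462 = -462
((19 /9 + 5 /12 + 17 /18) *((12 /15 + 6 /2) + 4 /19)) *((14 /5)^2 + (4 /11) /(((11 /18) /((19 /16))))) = 6566789 /55176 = 119.02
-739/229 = -3.23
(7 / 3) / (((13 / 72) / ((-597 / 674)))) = -50148 / 4381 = -11.45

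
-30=-30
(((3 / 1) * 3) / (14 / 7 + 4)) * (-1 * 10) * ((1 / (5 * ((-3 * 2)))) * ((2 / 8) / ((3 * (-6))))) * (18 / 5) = -1 / 40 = -0.02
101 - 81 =20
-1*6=-6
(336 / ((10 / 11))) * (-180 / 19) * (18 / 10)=-6302.65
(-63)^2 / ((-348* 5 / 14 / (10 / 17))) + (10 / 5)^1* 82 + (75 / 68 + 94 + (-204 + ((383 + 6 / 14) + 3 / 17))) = 5796617 / 13804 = 419.92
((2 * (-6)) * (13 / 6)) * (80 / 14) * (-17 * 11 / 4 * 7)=48620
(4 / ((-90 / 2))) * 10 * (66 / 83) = -0.71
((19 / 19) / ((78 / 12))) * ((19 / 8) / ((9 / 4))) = 19 / 117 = 0.16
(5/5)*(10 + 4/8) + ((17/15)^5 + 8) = 30936589/1518750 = 20.37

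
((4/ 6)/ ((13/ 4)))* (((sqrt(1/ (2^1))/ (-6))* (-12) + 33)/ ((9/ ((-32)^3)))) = -2883584/ 117-262144* sqrt(2)/ 351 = -25702.22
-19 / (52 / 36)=-171 / 13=-13.15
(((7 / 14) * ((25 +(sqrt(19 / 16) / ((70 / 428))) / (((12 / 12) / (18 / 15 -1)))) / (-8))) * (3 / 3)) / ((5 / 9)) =-2.96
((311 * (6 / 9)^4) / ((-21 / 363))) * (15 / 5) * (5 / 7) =-3010480 / 1323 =-2275.50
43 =43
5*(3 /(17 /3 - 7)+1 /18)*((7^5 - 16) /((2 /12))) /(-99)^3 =2210815 /1940598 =1.14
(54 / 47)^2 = 1.32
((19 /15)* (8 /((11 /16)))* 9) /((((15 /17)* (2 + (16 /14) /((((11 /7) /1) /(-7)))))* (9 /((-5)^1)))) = 1216 /45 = 27.02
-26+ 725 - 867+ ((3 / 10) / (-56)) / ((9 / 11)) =-282251 / 1680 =-168.01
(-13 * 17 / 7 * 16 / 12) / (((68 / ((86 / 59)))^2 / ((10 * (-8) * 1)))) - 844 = -1046930188 / 1242717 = -842.45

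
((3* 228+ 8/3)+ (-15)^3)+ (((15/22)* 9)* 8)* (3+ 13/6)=-80345/33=-2434.70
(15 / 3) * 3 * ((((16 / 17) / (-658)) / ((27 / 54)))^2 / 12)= 320 / 31281649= 0.00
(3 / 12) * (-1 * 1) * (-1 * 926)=463 / 2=231.50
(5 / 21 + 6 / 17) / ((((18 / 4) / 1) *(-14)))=-211 / 22491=-0.01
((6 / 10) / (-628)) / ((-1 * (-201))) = -0.00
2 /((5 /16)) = 32 /5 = 6.40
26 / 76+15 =15.34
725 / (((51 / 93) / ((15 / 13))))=337125 / 221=1525.45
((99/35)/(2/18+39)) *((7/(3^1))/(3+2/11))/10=297/56000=0.01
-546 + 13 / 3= -541.67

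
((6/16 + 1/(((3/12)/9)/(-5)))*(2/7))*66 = -47421/14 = -3387.21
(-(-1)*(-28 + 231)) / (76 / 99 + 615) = 20097 / 60961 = 0.33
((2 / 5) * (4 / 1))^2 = 2.56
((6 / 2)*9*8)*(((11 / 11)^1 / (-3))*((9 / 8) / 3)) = -27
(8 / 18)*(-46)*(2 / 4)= -92 / 9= -10.22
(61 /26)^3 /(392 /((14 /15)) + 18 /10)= 1134905 /37067784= 0.03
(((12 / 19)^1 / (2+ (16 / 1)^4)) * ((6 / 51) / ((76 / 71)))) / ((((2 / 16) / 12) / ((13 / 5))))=29536 / 111724085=0.00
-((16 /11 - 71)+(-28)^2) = -7859 /11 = -714.45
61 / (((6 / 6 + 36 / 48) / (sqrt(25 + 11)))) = 1464 / 7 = 209.14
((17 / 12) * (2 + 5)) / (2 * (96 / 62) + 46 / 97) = 51119 / 18408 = 2.78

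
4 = 4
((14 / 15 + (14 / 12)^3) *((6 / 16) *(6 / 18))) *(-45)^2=638.20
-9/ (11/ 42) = -378/ 11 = -34.36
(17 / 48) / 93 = 17 / 4464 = 0.00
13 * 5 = 65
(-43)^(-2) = 1 / 1849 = 0.00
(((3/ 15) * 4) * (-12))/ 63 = -16/ 105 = -0.15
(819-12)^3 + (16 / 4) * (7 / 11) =5781137401 / 11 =525557945.55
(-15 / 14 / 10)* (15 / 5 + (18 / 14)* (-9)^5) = 398565 / 49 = 8133.98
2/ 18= 1/ 9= 0.11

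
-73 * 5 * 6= -2190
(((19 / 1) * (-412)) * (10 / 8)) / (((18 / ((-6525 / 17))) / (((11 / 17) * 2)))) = 78035375 / 289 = 270018.60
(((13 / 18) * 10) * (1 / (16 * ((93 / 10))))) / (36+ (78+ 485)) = 325 / 4010904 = 0.00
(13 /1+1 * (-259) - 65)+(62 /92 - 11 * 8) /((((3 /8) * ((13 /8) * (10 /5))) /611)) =-1014081 /23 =-44090.48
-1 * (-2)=2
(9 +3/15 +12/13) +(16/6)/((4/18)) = 1438/65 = 22.12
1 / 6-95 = -569 / 6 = -94.83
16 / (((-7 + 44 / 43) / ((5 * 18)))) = -240.93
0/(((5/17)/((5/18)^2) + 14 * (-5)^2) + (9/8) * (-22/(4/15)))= 0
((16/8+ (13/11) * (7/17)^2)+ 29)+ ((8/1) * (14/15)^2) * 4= 42255538/715275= 59.08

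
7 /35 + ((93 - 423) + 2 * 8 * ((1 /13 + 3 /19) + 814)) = 15681977 /1235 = 12697.96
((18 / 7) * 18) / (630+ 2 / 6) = 972 / 13237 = 0.07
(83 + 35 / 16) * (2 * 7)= 9541 / 8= 1192.62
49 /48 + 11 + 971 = 47185 /48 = 983.02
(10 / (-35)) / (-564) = 1 / 1974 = 0.00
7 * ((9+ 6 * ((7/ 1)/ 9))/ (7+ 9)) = 287/ 48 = 5.98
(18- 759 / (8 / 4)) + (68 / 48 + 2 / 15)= -7199 / 20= -359.95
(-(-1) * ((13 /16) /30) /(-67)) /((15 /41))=-533 /482400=-0.00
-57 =-57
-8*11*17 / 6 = -748 / 3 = -249.33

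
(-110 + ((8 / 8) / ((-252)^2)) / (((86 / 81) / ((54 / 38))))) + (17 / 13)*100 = 345885471 / 16653728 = 20.77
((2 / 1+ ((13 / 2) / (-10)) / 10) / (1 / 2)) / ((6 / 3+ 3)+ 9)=387 / 1400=0.28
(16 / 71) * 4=64 / 71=0.90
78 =78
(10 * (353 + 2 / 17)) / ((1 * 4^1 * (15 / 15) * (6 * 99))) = 3335 / 2244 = 1.49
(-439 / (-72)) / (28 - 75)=-439 / 3384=-0.13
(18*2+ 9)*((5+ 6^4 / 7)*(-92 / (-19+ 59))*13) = -3581721 / 14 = -255837.21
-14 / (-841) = 14 / 841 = 0.02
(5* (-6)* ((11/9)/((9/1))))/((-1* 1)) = 110/27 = 4.07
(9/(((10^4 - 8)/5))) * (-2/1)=-45/4996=-0.01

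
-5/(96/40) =-25/12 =-2.08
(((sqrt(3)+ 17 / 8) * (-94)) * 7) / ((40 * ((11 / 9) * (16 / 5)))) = -50337 / 5632- 2961 * sqrt(3) / 704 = -16.22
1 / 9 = 0.11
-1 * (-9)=9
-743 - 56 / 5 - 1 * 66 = -4101 / 5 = -820.20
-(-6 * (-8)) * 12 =-576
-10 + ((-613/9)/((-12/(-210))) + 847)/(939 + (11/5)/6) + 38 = 2336159/84543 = 27.63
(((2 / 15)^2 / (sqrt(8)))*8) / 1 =8*sqrt(2) / 225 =0.05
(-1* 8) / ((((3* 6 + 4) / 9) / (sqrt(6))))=-36* sqrt(6) / 11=-8.02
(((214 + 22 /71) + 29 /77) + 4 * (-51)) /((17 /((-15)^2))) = 13145175 /92939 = 141.44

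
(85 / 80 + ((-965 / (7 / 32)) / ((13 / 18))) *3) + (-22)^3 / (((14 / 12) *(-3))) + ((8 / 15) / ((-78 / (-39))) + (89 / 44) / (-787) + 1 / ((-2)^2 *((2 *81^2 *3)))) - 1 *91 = -19068403900054177 / 1240480921680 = -15371.78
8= 8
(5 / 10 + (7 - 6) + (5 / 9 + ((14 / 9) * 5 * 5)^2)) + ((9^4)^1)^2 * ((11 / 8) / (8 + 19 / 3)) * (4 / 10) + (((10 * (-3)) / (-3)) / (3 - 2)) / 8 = 57584732749 / 34830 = 1653308.43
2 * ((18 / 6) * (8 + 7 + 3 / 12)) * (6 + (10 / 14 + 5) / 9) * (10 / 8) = 63745 / 84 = 758.87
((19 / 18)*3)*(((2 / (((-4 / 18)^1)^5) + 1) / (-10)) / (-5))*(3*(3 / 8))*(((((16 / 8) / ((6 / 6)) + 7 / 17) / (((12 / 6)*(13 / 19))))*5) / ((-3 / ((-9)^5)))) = -3968762474709 / 87040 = -45596995.34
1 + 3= 4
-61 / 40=-1.52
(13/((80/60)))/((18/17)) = 221/24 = 9.21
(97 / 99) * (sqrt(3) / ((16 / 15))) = 485 * sqrt(3) / 528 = 1.59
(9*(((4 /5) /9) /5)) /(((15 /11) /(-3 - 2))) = -0.59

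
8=8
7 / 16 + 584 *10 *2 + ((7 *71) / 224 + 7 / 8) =373873 / 32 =11683.53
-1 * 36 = -36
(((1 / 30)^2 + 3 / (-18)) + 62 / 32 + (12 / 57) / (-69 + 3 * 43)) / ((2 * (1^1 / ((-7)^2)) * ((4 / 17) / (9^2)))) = 910443177 / 60800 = 14974.39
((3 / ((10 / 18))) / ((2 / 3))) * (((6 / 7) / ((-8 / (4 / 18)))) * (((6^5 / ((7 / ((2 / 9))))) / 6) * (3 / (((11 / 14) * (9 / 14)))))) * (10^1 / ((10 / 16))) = -754.04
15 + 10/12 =95/6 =15.83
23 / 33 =0.70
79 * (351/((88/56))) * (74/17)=14363622/187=76810.81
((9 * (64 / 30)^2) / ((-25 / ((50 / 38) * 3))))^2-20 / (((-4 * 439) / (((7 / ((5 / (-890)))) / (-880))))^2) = 56337382308358939 / 1346919360160000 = 41.83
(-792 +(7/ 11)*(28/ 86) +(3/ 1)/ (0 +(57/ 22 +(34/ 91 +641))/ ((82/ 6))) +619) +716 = 331286373115/ 609799641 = 543.27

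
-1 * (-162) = 162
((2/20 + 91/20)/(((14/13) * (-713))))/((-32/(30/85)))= 0.00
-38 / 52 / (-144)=0.01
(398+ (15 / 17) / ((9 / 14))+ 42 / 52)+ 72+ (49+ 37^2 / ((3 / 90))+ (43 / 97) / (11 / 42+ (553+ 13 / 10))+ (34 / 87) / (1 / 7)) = 9034048243757743 / 217196382702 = 41593.92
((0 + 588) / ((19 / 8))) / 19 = 4704 / 361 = 13.03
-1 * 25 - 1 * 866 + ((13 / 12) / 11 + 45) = -111659 / 132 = -845.90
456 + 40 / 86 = 19628 / 43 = 456.47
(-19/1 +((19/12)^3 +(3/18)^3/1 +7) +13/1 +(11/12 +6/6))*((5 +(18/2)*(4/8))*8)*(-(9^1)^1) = -75411/16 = -4713.19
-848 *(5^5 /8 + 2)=-332946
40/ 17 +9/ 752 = 30233/ 12784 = 2.36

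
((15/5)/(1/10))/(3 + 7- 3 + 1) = 15/4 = 3.75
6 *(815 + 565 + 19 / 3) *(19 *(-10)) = -1580420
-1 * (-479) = 479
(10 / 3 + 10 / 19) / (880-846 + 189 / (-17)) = 3740 / 22173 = 0.17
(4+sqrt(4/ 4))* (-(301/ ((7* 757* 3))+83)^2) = -177729116480/ 5157441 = -34460.72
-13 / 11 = -1.18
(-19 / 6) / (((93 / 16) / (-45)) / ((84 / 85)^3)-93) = 90091008 / 2649638231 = 0.03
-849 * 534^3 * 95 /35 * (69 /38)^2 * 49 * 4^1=-226763985770757.47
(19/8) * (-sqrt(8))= -19 * sqrt(2)/4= -6.72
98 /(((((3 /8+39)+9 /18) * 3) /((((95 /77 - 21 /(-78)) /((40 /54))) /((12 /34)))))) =1074213 /228085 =4.71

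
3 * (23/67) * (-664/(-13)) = 45816/871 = 52.60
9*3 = 27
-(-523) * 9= 4707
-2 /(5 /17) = -6.80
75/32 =2.34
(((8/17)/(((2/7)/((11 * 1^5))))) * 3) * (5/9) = 1540/51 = 30.20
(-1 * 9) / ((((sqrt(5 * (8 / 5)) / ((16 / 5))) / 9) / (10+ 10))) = -1296 * sqrt(2) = -1832.82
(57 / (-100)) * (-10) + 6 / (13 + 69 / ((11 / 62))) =252657 / 44210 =5.71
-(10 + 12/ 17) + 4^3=906/ 17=53.29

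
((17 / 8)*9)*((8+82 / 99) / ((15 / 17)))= 126293 / 660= 191.35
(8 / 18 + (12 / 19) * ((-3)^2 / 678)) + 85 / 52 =2.09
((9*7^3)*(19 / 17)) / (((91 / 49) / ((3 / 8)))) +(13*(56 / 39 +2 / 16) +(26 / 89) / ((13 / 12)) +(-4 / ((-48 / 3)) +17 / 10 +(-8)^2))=231065977 / 295035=783.18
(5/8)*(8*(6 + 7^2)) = 275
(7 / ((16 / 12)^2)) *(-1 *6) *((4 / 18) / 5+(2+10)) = -5691 / 20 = -284.55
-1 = -1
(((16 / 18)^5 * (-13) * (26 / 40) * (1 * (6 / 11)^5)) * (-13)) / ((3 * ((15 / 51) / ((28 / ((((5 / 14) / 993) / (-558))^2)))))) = 22629365107271665713152 / 100656875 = 224816885158332.86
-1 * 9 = -9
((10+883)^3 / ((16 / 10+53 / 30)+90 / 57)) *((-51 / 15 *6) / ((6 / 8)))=-11040738821328 / 2819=-3916544455.95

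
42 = 42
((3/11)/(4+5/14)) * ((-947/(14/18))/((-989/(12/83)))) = 613656/55080377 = 0.01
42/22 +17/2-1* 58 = -1047/22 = -47.59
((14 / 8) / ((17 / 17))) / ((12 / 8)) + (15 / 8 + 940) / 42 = 7927 / 336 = 23.59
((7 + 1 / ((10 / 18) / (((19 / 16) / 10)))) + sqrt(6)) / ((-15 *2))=-5771 / 24000 - sqrt(6) / 30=-0.32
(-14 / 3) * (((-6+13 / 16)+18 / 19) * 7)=63161 / 456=138.51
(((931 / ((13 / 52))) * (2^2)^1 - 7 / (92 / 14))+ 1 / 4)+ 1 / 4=14895.43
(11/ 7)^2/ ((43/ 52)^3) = 17013568/ 3895843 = 4.37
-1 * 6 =-6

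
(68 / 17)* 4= 16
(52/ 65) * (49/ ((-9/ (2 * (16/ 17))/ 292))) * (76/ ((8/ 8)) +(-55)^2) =-5679245824/ 765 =-7423850.75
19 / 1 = 19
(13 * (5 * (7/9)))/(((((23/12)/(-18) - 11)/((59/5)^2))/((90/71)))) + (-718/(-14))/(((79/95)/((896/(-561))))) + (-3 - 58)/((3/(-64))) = 3015121541840/7548810951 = 399.42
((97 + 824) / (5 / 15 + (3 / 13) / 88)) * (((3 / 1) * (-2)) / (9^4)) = -702416 / 280179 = -2.51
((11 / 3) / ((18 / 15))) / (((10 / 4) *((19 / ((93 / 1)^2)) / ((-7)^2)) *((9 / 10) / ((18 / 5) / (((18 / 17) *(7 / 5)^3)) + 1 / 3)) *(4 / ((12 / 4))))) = 42759695 / 1197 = 35722.39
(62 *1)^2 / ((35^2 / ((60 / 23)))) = 8.19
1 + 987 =988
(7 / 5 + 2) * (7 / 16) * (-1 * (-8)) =119 / 10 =11.90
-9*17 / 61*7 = -1071 / 61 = -17.56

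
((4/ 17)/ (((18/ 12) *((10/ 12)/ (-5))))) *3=-48/ 17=-2.82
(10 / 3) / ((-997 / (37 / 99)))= -370 / 296109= -0.00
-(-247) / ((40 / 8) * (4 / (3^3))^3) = 4861701 / 320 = 15192.82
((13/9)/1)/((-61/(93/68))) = -403/12444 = -0.03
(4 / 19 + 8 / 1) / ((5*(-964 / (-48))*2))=936 / 22895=0.04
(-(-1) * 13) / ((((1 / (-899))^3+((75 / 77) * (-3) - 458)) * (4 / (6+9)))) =-10909489075485 / 103147166641144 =-0.11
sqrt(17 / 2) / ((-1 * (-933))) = sqrt(34) / 1866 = 0.00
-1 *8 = -8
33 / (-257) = -33 / 257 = -0.13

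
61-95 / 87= 5212 / 87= 59.91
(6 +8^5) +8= 32782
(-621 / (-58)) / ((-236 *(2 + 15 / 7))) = -4347 / 396952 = -0.01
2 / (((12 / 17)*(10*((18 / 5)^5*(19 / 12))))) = 10625 / 35901792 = 0.00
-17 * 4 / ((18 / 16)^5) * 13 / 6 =-14483456 / 177147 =-81.76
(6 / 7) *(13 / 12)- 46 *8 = -5139 / 14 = -367.07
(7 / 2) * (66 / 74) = 3.12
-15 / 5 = -3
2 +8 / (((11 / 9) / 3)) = 238 / 11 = 21.64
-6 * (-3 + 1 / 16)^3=311469 / 2048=152.08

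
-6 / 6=-1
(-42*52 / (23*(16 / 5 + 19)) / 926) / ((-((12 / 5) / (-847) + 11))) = 7707700 / 18350367449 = 0.00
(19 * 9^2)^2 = 2368521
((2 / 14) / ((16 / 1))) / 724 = 1 / 81088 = 0.00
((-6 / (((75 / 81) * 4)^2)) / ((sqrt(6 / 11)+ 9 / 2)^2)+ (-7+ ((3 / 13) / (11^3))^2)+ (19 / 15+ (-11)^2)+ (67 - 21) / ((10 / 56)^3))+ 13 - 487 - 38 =48114 * sqrt(66) / 52200625+ 28812455702907637327 / 3750850548223350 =7681.59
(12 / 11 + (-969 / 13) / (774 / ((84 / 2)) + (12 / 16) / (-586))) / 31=-42575164 / 446779905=-0.10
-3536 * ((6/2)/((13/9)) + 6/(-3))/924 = -0.29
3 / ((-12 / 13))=-13 / 4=-3.25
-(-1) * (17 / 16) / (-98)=-17 / 1568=-0.01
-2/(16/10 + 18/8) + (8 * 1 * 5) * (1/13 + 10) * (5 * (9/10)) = 1815140/1001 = 1813.33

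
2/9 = 0.22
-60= -60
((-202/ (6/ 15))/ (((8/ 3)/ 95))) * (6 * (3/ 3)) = -431775/ 4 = -107943.75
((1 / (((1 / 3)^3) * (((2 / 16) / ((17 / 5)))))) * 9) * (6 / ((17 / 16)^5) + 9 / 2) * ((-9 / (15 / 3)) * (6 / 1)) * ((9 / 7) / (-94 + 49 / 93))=44567938976040 / 5082336371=8769.18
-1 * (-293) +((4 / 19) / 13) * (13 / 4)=5568 / 19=293.05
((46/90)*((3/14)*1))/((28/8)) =23/735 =0.03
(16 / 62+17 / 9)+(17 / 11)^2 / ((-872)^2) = 55111952567 / 25669803456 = 2.15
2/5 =0.40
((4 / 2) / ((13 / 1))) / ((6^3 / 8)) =2 / 351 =0.01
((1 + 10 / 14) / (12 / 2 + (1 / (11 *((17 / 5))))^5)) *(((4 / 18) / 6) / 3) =914677558828 / 259311088518363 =0.00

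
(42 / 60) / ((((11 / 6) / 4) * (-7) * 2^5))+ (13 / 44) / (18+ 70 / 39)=1377 / 169840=0.01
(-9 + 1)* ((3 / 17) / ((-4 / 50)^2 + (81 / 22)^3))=-159720000 / 5647284689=-0.03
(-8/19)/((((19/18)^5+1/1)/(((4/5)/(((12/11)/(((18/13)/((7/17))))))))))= -16960762368/37741191215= -0.45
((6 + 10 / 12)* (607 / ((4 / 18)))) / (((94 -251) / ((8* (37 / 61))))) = -5524914 / 9577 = -576.89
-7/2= -3.50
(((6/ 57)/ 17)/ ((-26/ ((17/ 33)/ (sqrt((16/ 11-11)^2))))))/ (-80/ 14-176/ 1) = 1/ 14138280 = 0.00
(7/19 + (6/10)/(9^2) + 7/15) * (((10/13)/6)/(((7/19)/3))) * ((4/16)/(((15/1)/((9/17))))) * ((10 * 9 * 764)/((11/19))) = 15684538/17017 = 921.70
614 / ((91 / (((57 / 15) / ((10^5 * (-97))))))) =-5833 / 2206750000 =-0.00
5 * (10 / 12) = 25 / 6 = 4.17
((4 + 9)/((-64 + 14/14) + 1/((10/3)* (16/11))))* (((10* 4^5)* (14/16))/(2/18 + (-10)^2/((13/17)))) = -726835200/51283237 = -14.17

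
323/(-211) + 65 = 13392/211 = 63.47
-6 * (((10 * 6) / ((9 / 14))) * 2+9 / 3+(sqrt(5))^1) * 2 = -2276-12 * sqrt(5) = -2302.83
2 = 2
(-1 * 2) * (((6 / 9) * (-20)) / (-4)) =-20 / 3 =-6.67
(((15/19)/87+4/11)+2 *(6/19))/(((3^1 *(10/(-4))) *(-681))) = 4058/20637705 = 0.00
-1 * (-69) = 69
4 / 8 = 1 / 2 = 0.50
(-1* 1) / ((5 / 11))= -11 / 5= -2.20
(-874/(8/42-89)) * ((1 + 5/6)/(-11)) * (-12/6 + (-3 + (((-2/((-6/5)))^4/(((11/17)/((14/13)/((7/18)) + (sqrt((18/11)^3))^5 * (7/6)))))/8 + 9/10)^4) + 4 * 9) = -2251508538681839049003526855801628554316252425166747695829/55802492253760723366373480386701968882665885790625-25925791849128049015919191074230417096448 * sqrt(22)/10743391150044554437129892606287451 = -51666654.89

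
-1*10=-10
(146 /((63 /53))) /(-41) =-3.00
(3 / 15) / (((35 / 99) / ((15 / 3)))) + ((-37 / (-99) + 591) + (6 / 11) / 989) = 2036264869 / 3426885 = 594.20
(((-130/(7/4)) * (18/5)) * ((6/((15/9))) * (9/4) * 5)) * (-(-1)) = -75816/7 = -10830.86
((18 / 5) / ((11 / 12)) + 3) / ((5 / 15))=1143 / 55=20.78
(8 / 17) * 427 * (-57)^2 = 11098584 / 17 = 652857.88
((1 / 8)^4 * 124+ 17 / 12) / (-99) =-4445 / 304128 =-0.01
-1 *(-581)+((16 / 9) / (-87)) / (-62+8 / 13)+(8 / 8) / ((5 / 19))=913507828 / 1562085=584.80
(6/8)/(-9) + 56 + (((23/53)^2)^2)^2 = 41777191997846603/747116284936332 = 55.92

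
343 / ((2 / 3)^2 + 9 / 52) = 160524 / 289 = 555.45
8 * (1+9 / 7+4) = 352 / 7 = 50.29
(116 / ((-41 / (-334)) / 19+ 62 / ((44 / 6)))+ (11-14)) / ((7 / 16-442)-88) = -101209744 / 5004399517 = -0.02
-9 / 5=-1.80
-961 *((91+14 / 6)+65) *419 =-191263025 / 3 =-63754341.67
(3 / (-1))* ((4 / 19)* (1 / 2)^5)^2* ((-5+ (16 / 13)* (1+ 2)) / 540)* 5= 17 / 10812672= 0.00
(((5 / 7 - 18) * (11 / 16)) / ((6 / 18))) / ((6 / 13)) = -17303 / 224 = -77.25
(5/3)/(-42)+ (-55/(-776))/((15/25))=3835/48888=0.08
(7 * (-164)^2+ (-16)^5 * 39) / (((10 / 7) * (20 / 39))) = -1389098802 / 25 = -55563952.08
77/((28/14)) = 77/2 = 38.50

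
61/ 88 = 0.69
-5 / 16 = -0.31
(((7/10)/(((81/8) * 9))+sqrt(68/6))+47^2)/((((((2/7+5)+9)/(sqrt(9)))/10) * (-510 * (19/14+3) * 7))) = -56362831/188993250-7 * sqrt(102)/155550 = -0.30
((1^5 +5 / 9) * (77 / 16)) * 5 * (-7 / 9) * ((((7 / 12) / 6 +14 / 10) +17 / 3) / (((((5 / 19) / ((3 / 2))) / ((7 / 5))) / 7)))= -9059157877 / 777600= -11650.15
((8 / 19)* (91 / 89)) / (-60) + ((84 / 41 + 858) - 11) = 882973553 / 1039965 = 849.04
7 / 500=0.01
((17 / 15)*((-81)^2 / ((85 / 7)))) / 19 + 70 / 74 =583058 / 17575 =33.18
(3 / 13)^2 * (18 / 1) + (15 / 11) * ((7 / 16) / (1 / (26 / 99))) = 547343 / 490776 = 1.12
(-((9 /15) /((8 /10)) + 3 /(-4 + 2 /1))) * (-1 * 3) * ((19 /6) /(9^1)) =-19 /24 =-0.79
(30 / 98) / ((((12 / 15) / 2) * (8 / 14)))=1.34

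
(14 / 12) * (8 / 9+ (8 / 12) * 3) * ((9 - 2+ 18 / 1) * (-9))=-2275 / 3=-758.33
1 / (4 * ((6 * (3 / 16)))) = 0.22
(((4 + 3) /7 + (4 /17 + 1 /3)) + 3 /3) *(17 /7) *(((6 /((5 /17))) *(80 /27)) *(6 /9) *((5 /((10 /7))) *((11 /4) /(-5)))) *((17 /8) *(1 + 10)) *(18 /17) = -538934 /45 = -11976.31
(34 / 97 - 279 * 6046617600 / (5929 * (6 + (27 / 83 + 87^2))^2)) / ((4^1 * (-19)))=227348194531207 / 3749842832691494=0.06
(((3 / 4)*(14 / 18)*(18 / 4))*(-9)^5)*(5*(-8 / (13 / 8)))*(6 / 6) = 49601160 / 13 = 3815473.85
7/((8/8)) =7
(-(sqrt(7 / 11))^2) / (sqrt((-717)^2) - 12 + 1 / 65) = -455 / 504086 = -0.00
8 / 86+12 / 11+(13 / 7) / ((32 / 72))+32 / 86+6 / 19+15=5297035 / 251636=21.05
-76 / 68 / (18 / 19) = -361 / 306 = -1.18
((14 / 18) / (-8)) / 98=-1 / 1008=-0.00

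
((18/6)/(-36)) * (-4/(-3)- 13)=35/36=0.97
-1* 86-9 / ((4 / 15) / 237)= -32339 / 4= -8084.75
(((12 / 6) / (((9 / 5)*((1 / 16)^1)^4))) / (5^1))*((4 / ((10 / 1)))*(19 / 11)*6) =9961472 / 165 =60372.56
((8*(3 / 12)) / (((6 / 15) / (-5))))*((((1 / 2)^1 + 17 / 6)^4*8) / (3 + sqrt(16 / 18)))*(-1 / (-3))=-2000000 / 657 + 4000000*sqrt(2) / 5913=-2087.46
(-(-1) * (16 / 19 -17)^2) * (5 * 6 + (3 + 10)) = 4052707 / 361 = 11226.34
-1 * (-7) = 7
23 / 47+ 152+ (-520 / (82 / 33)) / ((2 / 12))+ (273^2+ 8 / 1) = 141507086 / 1927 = 73433.88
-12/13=-0.92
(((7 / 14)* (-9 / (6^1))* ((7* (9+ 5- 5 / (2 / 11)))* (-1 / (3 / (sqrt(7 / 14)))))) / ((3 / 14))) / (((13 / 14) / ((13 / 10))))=-3087* sqrt(2) / 40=-109.14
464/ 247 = 1.88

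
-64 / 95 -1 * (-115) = 10861 / 95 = 114.33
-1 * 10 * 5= -50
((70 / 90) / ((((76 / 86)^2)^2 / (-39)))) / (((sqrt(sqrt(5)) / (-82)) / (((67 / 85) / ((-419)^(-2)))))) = 150038225803435697*5^(3 / 4) / 1329274200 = 377411255.26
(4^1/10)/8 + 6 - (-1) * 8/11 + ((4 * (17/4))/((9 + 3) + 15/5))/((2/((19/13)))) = 13051/1716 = 7.61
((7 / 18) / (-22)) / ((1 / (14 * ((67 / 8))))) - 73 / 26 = -100495 / 20592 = -4.88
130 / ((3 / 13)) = 1690 / 3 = 563.33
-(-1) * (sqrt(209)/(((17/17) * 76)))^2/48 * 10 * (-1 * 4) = -55/1824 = -0.03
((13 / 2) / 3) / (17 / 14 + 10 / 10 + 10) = 91 / 513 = 0.18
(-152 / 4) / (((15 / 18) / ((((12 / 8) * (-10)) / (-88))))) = -171 / 22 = -7.77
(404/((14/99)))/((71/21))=59994/71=844.99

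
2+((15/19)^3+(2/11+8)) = 805333/75449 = 10.67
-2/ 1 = -2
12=12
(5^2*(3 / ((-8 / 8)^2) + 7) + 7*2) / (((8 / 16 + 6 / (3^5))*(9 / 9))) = 42768 / 85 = 503.15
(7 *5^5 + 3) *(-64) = -1400192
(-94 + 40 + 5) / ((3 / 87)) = -1421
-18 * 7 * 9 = -1134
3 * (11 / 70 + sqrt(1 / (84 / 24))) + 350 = 3 * sqrt(14) / 7 + 24533 / 70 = 352.07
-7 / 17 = -0.41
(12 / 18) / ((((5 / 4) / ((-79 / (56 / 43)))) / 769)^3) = -17826482616913917757 / 514500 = -34648168351630.55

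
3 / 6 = 1 / 2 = 0.50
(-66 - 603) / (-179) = 669 / 179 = 3.74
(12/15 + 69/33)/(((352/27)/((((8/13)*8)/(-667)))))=-8586/5245955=-0.00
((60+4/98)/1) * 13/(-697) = -38246/34153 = -1.12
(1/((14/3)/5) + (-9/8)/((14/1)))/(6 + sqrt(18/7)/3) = 333/2000 - 111 * sqrt(14)/28000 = 0.15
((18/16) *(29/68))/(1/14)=6.72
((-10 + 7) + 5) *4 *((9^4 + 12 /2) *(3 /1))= 157608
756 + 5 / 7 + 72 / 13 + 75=76190 / 91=837.25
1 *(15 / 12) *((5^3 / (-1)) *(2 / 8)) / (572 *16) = -625 / 146432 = -0.00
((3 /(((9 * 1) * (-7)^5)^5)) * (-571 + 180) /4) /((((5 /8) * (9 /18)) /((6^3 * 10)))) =25024 /977639023735030412688303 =0.00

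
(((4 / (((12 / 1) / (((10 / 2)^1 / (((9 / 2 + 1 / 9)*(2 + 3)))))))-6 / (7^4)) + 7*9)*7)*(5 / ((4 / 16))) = 251374740 / 28469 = 8829.77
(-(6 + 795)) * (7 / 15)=-1869 / 5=-373.80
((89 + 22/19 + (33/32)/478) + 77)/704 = 48580723/204599296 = 0.24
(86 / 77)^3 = 636056 / 456533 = 1.39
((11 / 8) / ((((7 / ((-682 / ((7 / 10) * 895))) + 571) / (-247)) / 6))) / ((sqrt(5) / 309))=-286287573 * sqrt(5) / 1283455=-498.78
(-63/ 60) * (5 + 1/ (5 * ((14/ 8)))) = -537/ 100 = -5.37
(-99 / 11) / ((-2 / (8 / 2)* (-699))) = -6 / 233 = -0.03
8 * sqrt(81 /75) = 24 * sqrt(3) /5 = 8.31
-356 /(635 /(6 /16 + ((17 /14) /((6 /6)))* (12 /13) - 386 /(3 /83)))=2075515333 /346710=5986.32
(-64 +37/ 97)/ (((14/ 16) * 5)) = -49368/ 3395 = -14.54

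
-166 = -166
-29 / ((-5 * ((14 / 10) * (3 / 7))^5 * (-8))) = -18125 / 1944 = -9.32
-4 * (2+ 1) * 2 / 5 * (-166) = 3984 / 5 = 796.80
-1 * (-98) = 98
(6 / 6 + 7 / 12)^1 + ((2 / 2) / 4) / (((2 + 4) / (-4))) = 1.42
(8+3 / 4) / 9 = 35 / 36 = 0.97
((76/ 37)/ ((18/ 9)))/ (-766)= -19/ 14171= -0.00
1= 1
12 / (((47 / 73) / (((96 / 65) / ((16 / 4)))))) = 21024 / 3055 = 6.88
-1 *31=-31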